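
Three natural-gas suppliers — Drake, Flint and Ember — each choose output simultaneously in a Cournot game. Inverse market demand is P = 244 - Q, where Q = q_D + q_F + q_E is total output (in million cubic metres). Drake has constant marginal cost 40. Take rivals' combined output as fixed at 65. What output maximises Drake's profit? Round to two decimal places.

69.50

With rivals' combined output fixed at 65, Drake's profit is π_D = (244 - 65 - q_D)q_D - (40q_D) = (179 - q_D)q_D - (40q_D).
∂π_D/∂q_D = 139 - 2q_D = 0, so q_D = 139/2.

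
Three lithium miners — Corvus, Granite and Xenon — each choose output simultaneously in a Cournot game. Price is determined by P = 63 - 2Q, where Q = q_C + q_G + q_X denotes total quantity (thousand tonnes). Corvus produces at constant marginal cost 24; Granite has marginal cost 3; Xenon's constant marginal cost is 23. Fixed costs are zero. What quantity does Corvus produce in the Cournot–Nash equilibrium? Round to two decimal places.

Corvus's profit: π_C = (63 - 2Q)q_C - (24q_C). Setting ∂π_C/∂q_C = 0: 39 - 4q_C - 2(q_G + q_X) = 0.
Granite's first-order condition: 60 - 4q_G - 2(q_C + q_X) = 0.
Xenon's first-order condition: 40 - 4q_X - 2(q_C + q_G) = 0.
Adding the 3 first-order conditions: 139 − 8Q = 0, so Q = 139/8.
Back-substituting: q_C = (39 − 139/4)/2 = 17/8, q_G = (60 − 139/4)/2 = 101/8, q_X = (40 − 139/4)/2 = 21/8.

2.13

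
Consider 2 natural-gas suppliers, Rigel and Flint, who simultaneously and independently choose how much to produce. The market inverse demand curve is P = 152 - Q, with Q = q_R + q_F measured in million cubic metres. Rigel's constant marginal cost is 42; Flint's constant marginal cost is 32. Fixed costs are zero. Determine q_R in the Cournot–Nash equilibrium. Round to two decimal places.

Rigel's profit: π_R = (152 - Q)q_R - (42q_R). Setting ∂π_R/∂q_R = 0: 110 - 2q_R - (q_F) = 0.
Flint's first-order condition: 120 - 2q_F - (q_R) = 0.
Rearranging gives the reaction functions q_R = (110 - q_F)/2 and q_F = (120 - q_R)/2.
Solving the pair: q_R = 100/3, q_F = 130/3.

33.33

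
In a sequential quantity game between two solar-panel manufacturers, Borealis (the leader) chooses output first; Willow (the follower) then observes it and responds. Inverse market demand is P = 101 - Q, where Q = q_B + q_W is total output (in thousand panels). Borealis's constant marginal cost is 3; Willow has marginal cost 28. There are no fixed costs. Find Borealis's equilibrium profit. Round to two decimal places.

Solve by backward induction. Given q_B, the follower Willow maximises π_W = (101 - q_B - q_W)q_W - 28q_W.
∂π_W/∂q_W = 73 - q_B - 2q_W = 0 gives the reaction function q_W = (73 - q_B)/2.
The leader anticipates this reaction. Substituting into P = 101 - Q gives P = 129/2 - (1/2)q_B, so π_B = (129/2 - (1/2)q_B)q_B - 3q_B.
Leader FOC: 123/2 - q_B = 0, so q_B = 123/2.
Then q_W = (73 - 123/2)/2 = 23/4.
Price P = 101 - 269/4 = 135/4.
Borealis's profit: (135/4 - 3)·(123/2) = 1891.1250.

1891.13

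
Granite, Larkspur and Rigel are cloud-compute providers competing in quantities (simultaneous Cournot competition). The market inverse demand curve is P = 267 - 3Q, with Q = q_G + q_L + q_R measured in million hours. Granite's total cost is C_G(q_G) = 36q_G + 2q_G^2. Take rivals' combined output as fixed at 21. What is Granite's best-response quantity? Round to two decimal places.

16.80

With rivals' combined output fixed at 21, Granite's profit is π_G = (267 - 3·21 - 3q_G)q_G - (36q_G + 2q_G²) = (204 - 3q_G)q_G - (36q_G + 2q_G²).
∂π_G/∂q_G = 168 - 10q_G = 0, so q_G = 84/5.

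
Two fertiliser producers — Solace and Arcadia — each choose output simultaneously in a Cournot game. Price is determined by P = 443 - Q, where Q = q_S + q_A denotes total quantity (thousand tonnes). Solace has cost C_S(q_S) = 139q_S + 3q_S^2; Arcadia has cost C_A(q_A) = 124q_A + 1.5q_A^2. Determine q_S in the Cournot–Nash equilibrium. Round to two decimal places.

Solace's profit: π_S = (443 - Q)q_S - (139q_S + 3q_S²). Setting ∂π_S/∂q_S = 0: 304 - 8q_S - (q_A) = 0.
Arcadia's first-order condition: 319 - 5q_A - (q_S) = 0.
So q_S = (304 - q_A)/8 and q_A = (319 - q_S)/5.
Solving the pair: q_S = 1201/39, q_A = 57.6410.

30.79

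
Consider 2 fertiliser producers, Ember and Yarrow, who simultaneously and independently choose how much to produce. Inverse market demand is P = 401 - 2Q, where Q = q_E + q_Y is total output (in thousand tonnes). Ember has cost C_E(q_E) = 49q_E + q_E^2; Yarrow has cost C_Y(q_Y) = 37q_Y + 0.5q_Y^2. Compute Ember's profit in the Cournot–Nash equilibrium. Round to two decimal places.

Ember's profit: π_E = (401 - 2Q)q_E - (49q_E + q_E²). Setting ∂π_E/∂q_E = 0: 352 - 6q_E - 2(q_Y) = 0.
Yarrow's first-order condition: 364 - 5q_Y - 2(q_E) = 0.
Best responses: q_E = (352 - 2q_Y)/6, q_Y = (364 - 2q_E)/5.
Solving the pair: q_E = 516/13, q_Y = 740/13.
Price P = 401 - 2·(1256/13) = 207.7692.
Ember's profit: 207.7692·(516/13) - 49·(516/13) - (516/13)² = 4726.4379.

4726.44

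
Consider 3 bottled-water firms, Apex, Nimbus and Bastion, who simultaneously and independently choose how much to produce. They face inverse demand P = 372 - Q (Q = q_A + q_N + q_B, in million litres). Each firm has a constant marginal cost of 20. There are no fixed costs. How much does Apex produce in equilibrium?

A representative firm's profit is π_i = q_i(372 - Q) - 20q_i.
Setting ∂π_i/∂q_i = 0 with rivals' quantities fixed: 352 - 2q_i - Σ_{j≠i} q_j = 0.
With identical firms every q_j equals q_i, so Σ_{j≠i} q_j = 2q_i and 352 = 4q_i, giving q_i = 88.

88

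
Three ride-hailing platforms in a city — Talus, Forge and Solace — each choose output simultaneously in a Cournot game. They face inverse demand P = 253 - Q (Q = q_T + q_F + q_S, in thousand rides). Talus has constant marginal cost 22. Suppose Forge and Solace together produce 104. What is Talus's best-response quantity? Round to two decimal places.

With rivals' combined output fixed at 104, Talus's profit is π_T = (253 - 104 - q_T)q_T - (22q_T) = (149 - q_T)q_T - (22q_T).
∂π_T/∂q_T = 127 - 2q_T = 0, so q_T = 127/2.

63.50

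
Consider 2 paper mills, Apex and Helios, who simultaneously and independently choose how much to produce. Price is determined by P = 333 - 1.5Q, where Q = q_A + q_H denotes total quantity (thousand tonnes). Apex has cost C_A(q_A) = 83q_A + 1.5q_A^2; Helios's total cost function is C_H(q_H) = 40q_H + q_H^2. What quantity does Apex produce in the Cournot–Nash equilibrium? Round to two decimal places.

29.21

Apex's profit: π_A = (333 - 1.5Q)q_A - (83q_A + (3/2)q_A²). Setting ∂π_A/∂q_A = 0: 250 - 6q_A - (3/2)(q_H) = 0.
Helios's first-order condition: 293 - 5q_H - (3/2)(q_A) = 0.
Rearranging gives the reaction functions q_A = (250 - (3/2)q_H)/6 and q_H = (293 - (3/2)q_A)/5.
Solving the pair: q_A = 29.2072, q_H = 1844/37.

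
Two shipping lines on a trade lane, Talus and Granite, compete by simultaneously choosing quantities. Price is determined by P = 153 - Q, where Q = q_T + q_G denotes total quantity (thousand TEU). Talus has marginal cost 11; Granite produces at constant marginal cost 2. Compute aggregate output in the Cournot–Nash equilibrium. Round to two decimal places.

Talus's profit: π_T = (153 - Q)q_T - (11q_T). Setting ∂π_T/∂q_T = 0: 142 - 2q_T - (q_G) = 0.
Granite's profit: π_G = (153 - Q)q_G - (2q_G). Setting ∂π_G/∂q_G = 0: 151 - 2q_G - (q_T) = 0.
Rearranging gives the reaction functions q_T = (142 - q_G)/2 and q_G = (151 - q_T)/2.
Solving the pair: q_T = 133/3, q_G = 160/3.
Total output Q = 133/3 + 160/3 = 293/3.

97.67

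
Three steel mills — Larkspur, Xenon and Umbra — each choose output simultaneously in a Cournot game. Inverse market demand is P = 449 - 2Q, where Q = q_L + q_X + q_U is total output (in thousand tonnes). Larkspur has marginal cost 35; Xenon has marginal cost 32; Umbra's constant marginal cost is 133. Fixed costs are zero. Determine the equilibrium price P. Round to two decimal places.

Larkspur's profit: π_L = (449 - 2Q)q_L - (35q_L). Setting ∂π_L/∂q_L = 0: 414 - 4q_L - 2(q_X + q_U) = 0.
Xenon's profit: π_X = (449 - 2Q)q_X - (32q_X). Setting ∂π_X/∂q_X = 0: 417 - 4q_X - 2(q_L + q_U) = 0.
Umbra's first-order condition: 316 - 4q_U - 2(q_L + q_X) = 0.
Adding the 3 first-order conditions: 1147 − 8Q = 0, so Q = 1147/8.
Back-substituting: q_L = (414 − 1147/4)/2 = 509/8, q_X = (417 − 1147/4)/2 = 521/8, q_U = (316 − 1147/4)/2 = 117/8.
Total output Q = 1147/8, so price P = 449 - 2·(1147/8) = 649/4.

162.25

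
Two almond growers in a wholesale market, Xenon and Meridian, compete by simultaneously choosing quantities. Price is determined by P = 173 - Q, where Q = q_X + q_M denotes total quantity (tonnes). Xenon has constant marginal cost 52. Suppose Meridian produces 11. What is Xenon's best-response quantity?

55

With the rival's output fixed at 11, Xenon's profit is π_X = (173 - 11 - q_X)q_X - (52q_X) = (162 - q_X)q_X - (52q_X).
∂π_X/∂q_X = 110 - 2q_X = 0, so q_X = 55.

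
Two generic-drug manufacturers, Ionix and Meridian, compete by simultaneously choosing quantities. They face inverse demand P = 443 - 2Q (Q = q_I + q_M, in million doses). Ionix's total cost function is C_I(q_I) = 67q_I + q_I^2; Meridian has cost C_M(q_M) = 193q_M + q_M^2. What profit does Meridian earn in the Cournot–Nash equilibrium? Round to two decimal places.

1639.17

Ionix's profit: π_I = (443 - 2Q)q_I - (67q_I + q_I²). Setting ∂π_I/∂q_I = 0: 376 - 6q_I - 2(q_M) = 0.
Meridian's profit: π_M = (443 - 2Q)q_M - (193q_M + q_M²). Setting ∂π_M/∂q_M = 0: 250 - 6q_M - 2(q_I) = 0.
Best responses: q_I = (376 - 2q_M)/6, q_M = (250 - 2q_I)/6.
Solving the pair: q_I = 439/8, q_M = 187/8.
Price P = 443 - 2·(313/4) = 573/2.
Meridian's profit: (573/2)·(187/8) - 193·(187/8) - (187/8)² = 1639.1719.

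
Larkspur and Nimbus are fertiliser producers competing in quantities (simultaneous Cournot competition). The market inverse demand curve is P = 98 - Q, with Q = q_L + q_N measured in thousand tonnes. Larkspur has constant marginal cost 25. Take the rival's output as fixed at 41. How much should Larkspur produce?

With the rival's output fixed at 41, Larkspur's profit is π_L = (98 - 41 - q_L)q_L - (25q_L) = (57 - q_L)q_L - (25q_L).
∂π_L/∂q_L = 32 - 2q_L = 0, so q_L = 16.

16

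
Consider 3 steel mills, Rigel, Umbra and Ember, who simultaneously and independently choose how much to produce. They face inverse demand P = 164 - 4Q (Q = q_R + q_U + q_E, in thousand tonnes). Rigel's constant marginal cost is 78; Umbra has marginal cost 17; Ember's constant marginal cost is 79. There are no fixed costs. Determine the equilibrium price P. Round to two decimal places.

Rigel's profit: π_R = (164 - 4Q)q_R - (78q_R). Setting ∂π_R/∂q_R = 0: 86 - 8q_R - 4(q_U + q_E) = 0.
Umbra's first-order condition: 147 - 8q_U - 4(q_R + q_E) = 0.
Ember's profit: π_E = (164 - 4Q)q_E - (79q_E). Setting ∂π_E/∂q_E = 0: 85 - 8q_E - 4(q_R + q_U) = 0.
Summing all 3 equations gives 318 − 16Q = 0, hence Q = 159/8.
Back-substituting: q_R = (86 − 159/2)/4 = 13/8, q_U = (147 − 159/2)/4 = 135/8, q_E = (85 − 159/2)/4 = 11/8.
Total output Q = 159/8, so price P = 164 - 4·(159/8) = 169/2.

84.50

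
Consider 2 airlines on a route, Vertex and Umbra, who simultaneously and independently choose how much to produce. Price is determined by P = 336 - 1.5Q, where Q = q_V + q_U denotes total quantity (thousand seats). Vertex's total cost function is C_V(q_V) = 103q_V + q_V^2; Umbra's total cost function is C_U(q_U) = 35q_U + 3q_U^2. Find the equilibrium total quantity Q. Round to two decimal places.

65.52

Vertex's profit: π_V = (336 - 1.5Q)q_V - (103q_V + q_V²). Setting ∂π_V/∂q_V = 0: 233 - 5q_V - (3/2)(q_U) = 0.
Umbra's profit: π_U = (336 - 1.5Q)q_U - (35q_U + 3q_U²). Setting ∂π_U/∂q_U = 0: 301 - 9q_U - (3/2)(q_V) = 0.
Rearranging gives the reaction functions q_V = (233 - (3/2)q_U)/5 and q_U = (301 - (3/2)q_V)/9.
Substituting one into the other gives q_V = 38.4912 and q_U = 27.0292.
Total output Q = 38.4912 + 27.0292 = 65.5205.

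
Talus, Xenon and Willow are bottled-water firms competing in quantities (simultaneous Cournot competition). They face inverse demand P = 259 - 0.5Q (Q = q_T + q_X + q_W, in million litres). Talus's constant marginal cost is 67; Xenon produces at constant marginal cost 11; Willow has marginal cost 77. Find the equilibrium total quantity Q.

Talus's profit: π_T = (259 - 0.5Q)q_T - (67q_T). Setting ∂π_T/∂q_T = 0: 192 - q_T - (1/2)(q_X + q_W) = 0.
Xenon's profit: π_X = (259 - 0.5Q)q_X - (11q_X). Setting ∂π_X/∂q_X = 0: 248 - q_X - (1/2)(q_T + q_W) = 0.
Willow's profit: π_W = (259 - 0.5Q)q_W - (77q_W). Setting ∂π_W/∂q_W = 0: 182 - q_W - (1/2)(q_T + q_X) = 0.
Summing all 3 equations gives 622 − 2Q = 0, hence Q = 311.
Back-substituting: q_T = (192 − 311/2)/(1/2) = 73, q_X = (248 − 311/2)/(1/2) = 185, q_W = (182 − 311/2)/(1/2) = 53.
Total output Q = 73 + 185 + 53 = 311.

311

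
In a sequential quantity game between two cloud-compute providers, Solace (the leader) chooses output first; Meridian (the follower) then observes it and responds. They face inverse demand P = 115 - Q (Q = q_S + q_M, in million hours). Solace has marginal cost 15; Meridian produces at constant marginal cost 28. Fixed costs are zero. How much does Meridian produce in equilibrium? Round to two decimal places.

Solve by backward induction. Given q_S, the follower Meridian maximises π_M = (115 - q_S - q_M)q_M - 28q_M.
Setting the follower's marginal profit to zero, 87 - q_S - 2q_M = 0, i.e. q_M = (87 - q_S)/2.
Solace substitutes q_M(q_S) into its own profit: π_S = q_S(115 - q_S - (87 - q_S)/2) - 15q_S = (143/2 - (1/2)q_S)q_S - 15q_S.
The leader's first-order condition 113/2 - q_S = 0 yields q_S = 113/2.
Then q_M = (87 - 113/2)/2 = 61/4.

15.25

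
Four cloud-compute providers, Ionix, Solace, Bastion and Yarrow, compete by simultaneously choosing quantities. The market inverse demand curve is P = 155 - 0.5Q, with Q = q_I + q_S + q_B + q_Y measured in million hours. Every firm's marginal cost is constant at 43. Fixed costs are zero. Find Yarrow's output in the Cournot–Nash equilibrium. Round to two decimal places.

Each firm earns π_i = (155 - 0.5Q)q_i - 43q_i.
First-order condition (treating rivals' output as given): 112 - q_i - (1/2)·Σ_{j≠i} q_j = 0.
By symmetry each firm produces the same amount; substituting Σ_{j≠i} q_j = 3q_i yields q_i = 112/(5/2) = 224/5.

44.80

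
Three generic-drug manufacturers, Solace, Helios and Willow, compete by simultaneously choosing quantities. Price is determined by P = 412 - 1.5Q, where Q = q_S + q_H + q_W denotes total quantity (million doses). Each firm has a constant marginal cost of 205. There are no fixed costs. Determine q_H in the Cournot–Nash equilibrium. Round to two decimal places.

34.50

Each firm earns π_i = (412 - 1.5Q)q_i - 205q_i.
First-order condition (treating rivals' output as given): 207 - 3q_i - (3/2)·Σ_{j≠i} q_j = 0.
With identical firms every q_j equals q_i, so Σ_{j≠i} q_j = 2q_i and 207 = 6q_i, giving q_i = 69/2.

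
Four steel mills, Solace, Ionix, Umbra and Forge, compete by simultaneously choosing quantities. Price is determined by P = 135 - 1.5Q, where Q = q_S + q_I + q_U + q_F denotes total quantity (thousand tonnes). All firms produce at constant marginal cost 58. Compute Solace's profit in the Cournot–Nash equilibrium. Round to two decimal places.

158.11

Each firm earns π_i = (135 - 1.5Q)q_i - 58q_i.
First-order condition (treating rivals' output as given): 77 - 3q_i - (3/2)·Σ_{j≠i} q_j = 0.
By symmetry each firm produces the same amount; substituting Σ_{j≠i} q_j = 3q_i yields q_i = 77/(15/2) = 154/15.
Price P = 135 - (3/2)·(616/15) = 367/5.
Solace's profit: (367/5 - 58)·(154/15) = 158.1067.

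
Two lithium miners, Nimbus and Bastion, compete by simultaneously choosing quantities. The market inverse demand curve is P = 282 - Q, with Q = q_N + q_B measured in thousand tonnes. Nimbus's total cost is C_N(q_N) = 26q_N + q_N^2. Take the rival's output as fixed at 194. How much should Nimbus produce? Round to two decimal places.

With the rival's output fixed at 194, Nimbus's profit is π_N = (282 - 194 - q_N)q_N - (26q_N + q_N²) = (88 - q_N)q_N - (26q_N + q_N²).
∂π_N/∂q_N = 62 - 4q_N = 0, so q_N = 31/2.

15.50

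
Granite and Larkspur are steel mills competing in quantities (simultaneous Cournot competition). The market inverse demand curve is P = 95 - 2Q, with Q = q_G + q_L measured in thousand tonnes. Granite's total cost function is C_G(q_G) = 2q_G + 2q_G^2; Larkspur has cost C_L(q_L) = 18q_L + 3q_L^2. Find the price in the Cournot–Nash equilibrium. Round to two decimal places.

Granite's profit: π_G = (95 - 2Q)q_G - (2q_G + 2q_G²). Setting ∂π_G/∂q_G = 0: 93 - 8q_G - 2(q_L) = 0.
Larkspur's profit: π_L = (95 - 2Q)q_L - (18q_L + 3q_L²). Setting ∂π_L/∂q_L = 0: 77 - 10q_L - 2(q_G) = 0.
So q_G = (93 - 2q_L)/8 and q_L = (77 - 2q_G)/10.
Solving the pair: q_G = 194/19, q_L = 215/38.
Total output Q = 603/38, so price P = 95 - 2·(603/38) = 1202/19.

63.26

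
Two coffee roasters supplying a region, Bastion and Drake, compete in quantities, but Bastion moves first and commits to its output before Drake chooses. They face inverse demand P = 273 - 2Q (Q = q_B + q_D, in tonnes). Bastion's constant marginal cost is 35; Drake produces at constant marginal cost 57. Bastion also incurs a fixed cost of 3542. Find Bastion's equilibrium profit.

683

The follower Drake best-responds to any q_B: π_D = (273 - 2Q)q_D - 57q_D.
Follower FOC: 216 - 2q_B - 4q_D = 0, so q_D(q_B) = (216 - 2q_B)/4.
Bastion substitutes q_D(q_B) into its own profit: π_B = q_B(273 - 2q_B - (216 - 2q_B)/2) - 35q_B = (165 - q_B)q_B - 35q_B.
Leader FOC: 130 - 2q_B = 0, so q_B = 65.
Then q_D = (216 - 2·65)/4 = 43/2.
Price P = 273 - 2·(173/2) = 100.
Bastion's profit: (100 - 35)·65 - 3542 = 683.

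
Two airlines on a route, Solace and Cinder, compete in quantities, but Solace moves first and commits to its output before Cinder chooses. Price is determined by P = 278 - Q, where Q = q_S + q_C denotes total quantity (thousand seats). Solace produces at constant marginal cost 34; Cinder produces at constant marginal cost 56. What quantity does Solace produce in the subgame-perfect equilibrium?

Solve by backward induction. Given q_S, the follower Cinder maximises π_C = (278 - q_S - q_C)q_C - 56q_C.
∂π_C/∂q_C = 222 - q_S - 2q_C = 0 gives the reaction function q_C = (222 - q_S)/2.
Solace substitutes q_C(q_S) into its own profit: π_S = q_S(278 - q_S - (222 - q_S)/2) - 34q_S = (167 - (1/2)q_S)q_S - 34q_S.
Leader FOC: 133 - q_S = 0, so q_S = 133.
Then q_C = (222 - 133)/2 = 89/2.

133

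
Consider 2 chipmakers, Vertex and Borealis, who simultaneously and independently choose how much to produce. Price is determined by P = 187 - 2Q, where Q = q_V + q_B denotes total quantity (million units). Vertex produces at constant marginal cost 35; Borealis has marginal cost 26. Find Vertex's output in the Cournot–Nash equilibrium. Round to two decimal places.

Vertex's profit: π_V = (187 - 2Q)q_V - (35q_V). Setting ∂π_V/∂q_V = 0: 152 - 4q_V - 2(q_B) = 0.
Borealis's first-order condition: 161 - 4q_B - 2(q_V) = 0.
Rearranging gives the reaction functions q_V = (152 - 2q_B)/4 and q_B = (161 - 2q_V)/4.
Solving the pair: q_V = 143/6, q_B = 85/3.

23.83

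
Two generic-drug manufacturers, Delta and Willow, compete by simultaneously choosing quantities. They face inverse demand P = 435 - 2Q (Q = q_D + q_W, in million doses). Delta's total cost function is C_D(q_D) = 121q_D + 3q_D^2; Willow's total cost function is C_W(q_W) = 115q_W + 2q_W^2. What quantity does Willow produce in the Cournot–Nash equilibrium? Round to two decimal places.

33.84

Delta's profit: π_D = (435 - 2Q)q_D - (121q_D + 3q_D²). Setting ∂π_D/∂q_D = 0: 314 - 10q_D - 2(q_W) = 0.
Willow's profit: π_W = (435 - 2Q)q_W - (115q_W + 2q_W²). Setting ∂π_W/∂q_W = 0: 320 - 8q_W - 2(q_D) = 0.
So q_D = (314 - 2q_W)/10 and q_W = (320 - 2q_D)/8.
Substituting one into the other gives q_D = 468/19 and q_W = 643/19.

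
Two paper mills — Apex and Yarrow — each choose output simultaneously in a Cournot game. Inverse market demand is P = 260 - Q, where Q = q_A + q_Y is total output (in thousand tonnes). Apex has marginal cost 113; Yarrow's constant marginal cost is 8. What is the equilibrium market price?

Apex's profit: π_A = (260 - Q)q_A - (113q_A). Setting ∂π_A/∂q_A = 0: 147 - 2q_A - (q_Y) = 0.
Yarrow's first-order condition: 252 - 2q_Y - (q_A) = 0.
Rearranging gives the reaction functions q_A = (147 - q_Y)/2 and q_Y = (252 - q_A)/2.
Substituting one into the other gives q_A = 14 and q_Y = 119.
Total output Q = 133, so price P = 260 - 133 = 127.

127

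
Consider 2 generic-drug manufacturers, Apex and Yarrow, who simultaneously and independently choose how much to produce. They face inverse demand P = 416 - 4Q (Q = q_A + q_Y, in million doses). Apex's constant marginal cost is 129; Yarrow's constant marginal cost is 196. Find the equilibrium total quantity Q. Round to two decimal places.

42.25

Apex's profit: π_A = (416 - 4Q)q_A - (129q_A). Setting ∂π_A/∂q_A = 0: 287 - 8q_A - 4(q_Y) = 0.
Yarrow's profit: π_Y = (416 - 4Q)q_Y - (196q_Y). Setting ∂π_Y/∂q_Y = 0: 220 - 8q_Y - 4(q_A) = 0.
Rearranging gives the reaction functions q_A = (287 - 4q_Y)/8 and q_Y = (220 - 4q_A)/8.
Substituting one into the other gives q_A = 59/2 and q_Y = 51/4.
Total output Q = 59/2 + 51/4 = 169/4.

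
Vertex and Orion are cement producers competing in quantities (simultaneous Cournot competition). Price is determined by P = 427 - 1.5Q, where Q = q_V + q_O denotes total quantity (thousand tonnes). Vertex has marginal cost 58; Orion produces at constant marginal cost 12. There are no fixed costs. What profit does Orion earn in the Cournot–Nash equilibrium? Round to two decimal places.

15742.30

Vertex's profit: π_V = (427 - 1.5Q)q_V - (58q_V). Setting ∂π_V/∂q_V = 0: 369 - 3q_V - (3/2)(q_O) = 0.
Orion's profit: π_O = (427 - 1.5Q)q_O - (12q_O). Setting ∂π_O/∂q_O = 0: 415 - 3q_O - (3/2)(q_V) = 0.
Best responses: q_V = (369 - (3/2)q_O)/3, q_O = (415 - (3/2)q_V)/3.
Solving the pair: q_V = 646/9, q_O = 922/9.
Price P = 427 - (3/2)·(1568/9) = 497/3.
Orion's profit: (497/3 - 12)·(922/9) = 15742.2963.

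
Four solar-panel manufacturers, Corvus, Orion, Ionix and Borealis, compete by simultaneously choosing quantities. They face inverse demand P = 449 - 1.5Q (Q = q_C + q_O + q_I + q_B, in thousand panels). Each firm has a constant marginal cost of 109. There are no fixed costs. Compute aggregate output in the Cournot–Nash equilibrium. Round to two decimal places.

181.33

A representative firm's profit is π_i = q_i(449 - 1.5Q) - 109q_i.
Setting ∂π_i/∂q_i = 0 with rivals' quantities fixed: 340 - 3q_i - (3/2)·Σ_{j≠i} q_j = 0.
With identical firms every q_j equals q_i, so Σ_{j≠i} q_j = 3q_i and 340 = (15/2)q_i, giving q_i = 136/3.
Total output Q = 136/3 + 136/3 + 136/3 + 136/3 = 544/3.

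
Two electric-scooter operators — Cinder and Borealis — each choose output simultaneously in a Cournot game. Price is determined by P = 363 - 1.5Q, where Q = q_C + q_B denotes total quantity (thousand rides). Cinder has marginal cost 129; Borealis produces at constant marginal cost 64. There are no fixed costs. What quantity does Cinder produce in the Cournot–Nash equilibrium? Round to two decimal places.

Cinder's profit: π_C = (363 - 1.5Q)q_C - (129q_C). Setting ∂π_C/∂q_C = 0: 234 - 3q_C - (3/2)(q_B) = 0.
Borealis's profit: π_B = (363 - 1.5Q)q_B - (64q_B). Setting ∂π_B/∂q_B = 0: 299 - 3q_B - (3/2)(q_C) = 0.
So q_C = (234 - (3/2)q_B)/3 and q_B = (299 - (3/2)q_C)/3.
Solving the pair: q_C = 338/9, q_B = 728/9.

37.56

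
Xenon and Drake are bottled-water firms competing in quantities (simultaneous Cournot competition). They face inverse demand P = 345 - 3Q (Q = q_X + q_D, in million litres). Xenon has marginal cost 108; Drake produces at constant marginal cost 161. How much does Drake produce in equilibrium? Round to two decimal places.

14.56

Xenon's profit: π_X = (345 - 3Q)q_X - (108q_X). Setting ∂π_X/∂q_X = 0: 237 - 6q_X - 3(q_D) = 0.
Drake's first-order condition: 184 - 6q_D - 3(q_X) = 0.
So q_X = (237 - 3q_D)/6 and q_D = (184 - 3q_X)/6.
Substituting one into the other gives q_X = 290/9 and q_D = 131/9.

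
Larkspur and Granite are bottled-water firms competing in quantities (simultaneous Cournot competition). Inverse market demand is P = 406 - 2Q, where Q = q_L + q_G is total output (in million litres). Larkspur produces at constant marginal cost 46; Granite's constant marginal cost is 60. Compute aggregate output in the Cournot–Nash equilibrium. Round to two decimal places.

117.67

Larkspur's profit: π_L = (406 - 2Q)q_L - (46q_L). Setting ∂π_L/∂q_L = 0: 360 - 4q_L - 2(q_G) = 0.
Granite's first-order condition: 346 - 4q_G - 2(q_L) = 0.
Rearranging gives the reaction functions q_L = (360 - 2q_G)/4 and q_G = (346 - 2q_L)/4.
Substituting one into the other gives q_L = 187/3 and q_G = 166/3.
Total output Q = 187/3 + 166/3 = 353/3.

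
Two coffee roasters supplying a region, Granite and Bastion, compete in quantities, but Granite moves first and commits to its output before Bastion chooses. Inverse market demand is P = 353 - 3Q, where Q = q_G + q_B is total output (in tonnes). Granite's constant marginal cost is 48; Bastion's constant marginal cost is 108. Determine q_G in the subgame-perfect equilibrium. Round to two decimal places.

60.83

Solve by backward induction. Given q_G, the follower Bastion maximises π_B = (353 - 3q_G - 3q_B)q_B - 108q_B.
Setting the follower's marginal profit to zero, 245 - 3q_G - 6q_B = 0, i.e. q_B = (245 - 3q_G)/6.
Granite substitutes q_B(q_G) into its own profit: π_G = q_G(353 - 3q_G - (245 - 3q_G)/2) - 48q_G = (461/2 - (3/2)q_G)q_G - 48q_G.
Leader FOC: 365/2 - 3q_G = 0, so q_G = 365/6.
Then q_B = (245 - 3·(365/6))/6 = 125/12.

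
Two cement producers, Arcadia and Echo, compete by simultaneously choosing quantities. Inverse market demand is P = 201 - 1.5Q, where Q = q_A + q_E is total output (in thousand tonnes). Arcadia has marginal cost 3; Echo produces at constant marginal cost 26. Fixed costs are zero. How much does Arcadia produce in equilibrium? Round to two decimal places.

Arcadia's profit: π_A = (201 - 1.5Q)q_A - (3q_A). Setting ∂π_A/∂q_A = 0: 198 - 3q_A - (3/2)(q_E) = 0.
Echo's profit: π_E = (201 - 1.5Q)q_E - (26q_E). Setting ∂π_E/∂q_E = 0: 175 - 3q_E - (3/2)(q_A) = 0.
Best responses: q_A = (198 - (3/2)q_E)/3, q_E = (175 - (3/2)q_A)/3.
Solving the pair: q_A = 442/9, q_E = 304/9.

49.11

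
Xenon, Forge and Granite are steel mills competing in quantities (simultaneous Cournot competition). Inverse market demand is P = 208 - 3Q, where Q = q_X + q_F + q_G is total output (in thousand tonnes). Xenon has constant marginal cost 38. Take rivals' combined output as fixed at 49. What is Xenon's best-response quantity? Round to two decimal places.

With rivals' combined output fixed at 49, Xenon's profit is π_X = (208 - 3·49 - 3q_X)q_X - (38q_X) = (61 - 3q_X)q_X - (38q_X).
∂π_X/∂q_X = 23 - 6q_X = 0, so q_X = 23/6.

3.83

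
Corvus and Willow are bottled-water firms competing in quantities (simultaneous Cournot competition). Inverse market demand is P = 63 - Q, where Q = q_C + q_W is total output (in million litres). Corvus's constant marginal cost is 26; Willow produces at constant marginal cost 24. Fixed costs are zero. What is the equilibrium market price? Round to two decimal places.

37.67

Corvus's profit: π_C = (63 - Q)q_C - (26q_C). Setting ∂π_C/∂q_C = 0: 37 - 2q_C - (q_W) = 0.
Willow's profit: π_W = (63 - Q)q_W - (24q_W). Setting ∂π_W/∂q_W = 0: 39 - 2q_W - (q_C) = 0.
Best responses: q_C = (37 - q_W)/2, q_W = (39 - q_C)/2.
Solving the pair: q_C = 35/3, q_W = 41/3.
Total output Q = 76/3, so price P = 63 - 76/3 = 113/3.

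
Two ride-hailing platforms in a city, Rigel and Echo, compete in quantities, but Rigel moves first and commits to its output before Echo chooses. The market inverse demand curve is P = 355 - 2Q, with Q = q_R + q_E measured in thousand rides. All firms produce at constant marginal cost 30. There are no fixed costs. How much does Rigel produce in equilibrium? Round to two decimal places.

Solve by backward induction. Given q_R, the follower Echo maximises π_E = (355 - 2q_R - 2q_E)q_E - 30q_E.
∂π_E/∂q_E = 325 - 2q_R - 4q_E = 0 gives the reaction function q_E = (325 - 2q_R)/4.
The leader anticipates this reaction. Substituting into P = 355 - 2Q gives P = 385/2 - q_R, so π_R = (385/2 - q_R)q_R - 30q_R.
The leader's first-order condition 325/2 - 2q_R = 0 yields q_R = 325/4.
Then q_E = (325 - 2·(325/4))/4 = 325/8.

81.25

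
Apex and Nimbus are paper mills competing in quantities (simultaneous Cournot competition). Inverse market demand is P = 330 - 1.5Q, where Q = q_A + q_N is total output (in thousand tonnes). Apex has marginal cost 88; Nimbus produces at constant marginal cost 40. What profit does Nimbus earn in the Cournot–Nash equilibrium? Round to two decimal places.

8462.52

Apex's profit: π_A = (330 - 1.5Q)q_A - (88q_A). Setting ∂π_A/∂q_A = 0: 242 - 3q_A - (3/2)(q_N) = 0.
Nimbus's profit: π_N = (330 - 1.5Q)q_N - (40q_N). Setting ∂π_N/∂q_N = 0: 290 - 3q_N - (3/2)(q_A) = 0.
So q_A = (242 - (3/2)q_N)/3 and q_N = (290 - (3/2)q_A)/3.
Substituting one into the other gives q_A = 388/9 and q_N = 676/9.
Price P = 330 - (3/2)·(1064/9) = 458/3.
Nimbus's profit: (458/3 - 40)·(676/9) = 8462.5185.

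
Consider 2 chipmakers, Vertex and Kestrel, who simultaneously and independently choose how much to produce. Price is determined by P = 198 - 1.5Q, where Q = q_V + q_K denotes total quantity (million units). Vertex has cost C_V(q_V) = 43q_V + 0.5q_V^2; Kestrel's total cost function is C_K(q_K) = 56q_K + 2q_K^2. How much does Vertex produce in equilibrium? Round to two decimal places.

Vertex's profit: π_V = (198 - 1.5Q)q_V - (43q_V + (1/2)q_V²). Setting ∂π_V/∂q_V = 0: 155 - 4q_V - (3/2)(q_K) = 0.
Kestrel's first-order condition: 142 - 7q_K - (3/2)(q_V) = 0.
Rearranging gives the reaction functions q_V = (155 - (3/2)q_K)/4 and q_K = (142 - (3/2)q_V)/7.
Substituting one into the other gives q_V = 33.8641 and q_K = 1342/103.

33.86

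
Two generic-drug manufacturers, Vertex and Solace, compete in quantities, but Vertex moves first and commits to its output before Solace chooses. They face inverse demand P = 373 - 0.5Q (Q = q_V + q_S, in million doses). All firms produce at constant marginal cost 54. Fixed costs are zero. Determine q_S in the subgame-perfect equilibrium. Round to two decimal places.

159.50

Solve by backward induction. Given q_V, the follower Solace maximises π_S = (373 - (1/2)q_V - (1/2)q_S)q_S - 54q_S.
Follower FOC: 319 - (1/2)q_V - q_S = 0, so q_S(q_V) = (319 - (1/2)q_V).
Vertex substitutes q_S(q_V) into its own profit: π_V = q_V(373 - (1/2)q_V - (319 - (1/2)q_V)/2) - 54q_V = (427/2 - (1/4)q_V)q_V - 54q_V.
The leader's first-order condition 319/2 - (1/2)q_V = 0 yields q_V = 319.
Then q_S = (319 - (1/2)·319) = 319/2.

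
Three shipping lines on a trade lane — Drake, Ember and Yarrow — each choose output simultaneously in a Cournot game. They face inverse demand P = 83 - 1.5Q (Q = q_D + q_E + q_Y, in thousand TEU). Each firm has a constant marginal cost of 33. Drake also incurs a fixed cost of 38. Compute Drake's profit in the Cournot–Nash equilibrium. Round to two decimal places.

66.17

A representative firm's profit is π_i = q_i(83 - 1.5Q) - 33q_i.
Setting ∂π_i/∂q_i = 0 with rivals' quantities fixed: 50 - 3q_i - (3/2)·Σ_{j≠i} q_j = 0.
With identical firms every q_j equals q_i, so Σ_{j≠i} q_j = 2q_i and 50 = 6q_i, giving q_i = 25/3.
Price P = 83 - (3/2)·25 = 91/2.
Drake's profit: (91/2 - 33)·(25/3) - 38 = 397/6.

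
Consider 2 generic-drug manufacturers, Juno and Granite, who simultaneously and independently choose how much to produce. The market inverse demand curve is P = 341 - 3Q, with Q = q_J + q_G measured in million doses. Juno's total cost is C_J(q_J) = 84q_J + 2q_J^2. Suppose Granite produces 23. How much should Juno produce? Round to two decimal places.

18.80

With the rival's output fixed at 23, Juno's profit is π_J = (341 - 3·23 - 3q_J)q_J - (84q_J + 2q_J²) = (272 - 3q_J)q_J - (84q_J + 2q_J²).
∂π_J/∂q_J = 188 - 10q_J = 0, so q_J = 94/5.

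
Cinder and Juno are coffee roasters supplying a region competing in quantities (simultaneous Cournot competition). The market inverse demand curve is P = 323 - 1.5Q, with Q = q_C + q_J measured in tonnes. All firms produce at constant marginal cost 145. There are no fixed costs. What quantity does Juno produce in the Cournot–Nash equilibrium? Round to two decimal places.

39.56

A representative firm's profit is π_i = q_i(323 - 1.5Q) - 145q_i.
Setting ∂π_i/∂q_i = 0 with rivals' quantities fixed: 178 - 3q_i - (3/2)q_j = 0.
With identical firms every q_j equals q_i, so q_j = q_i and 178 = (9/2)q_i, giving q_i = 356/9.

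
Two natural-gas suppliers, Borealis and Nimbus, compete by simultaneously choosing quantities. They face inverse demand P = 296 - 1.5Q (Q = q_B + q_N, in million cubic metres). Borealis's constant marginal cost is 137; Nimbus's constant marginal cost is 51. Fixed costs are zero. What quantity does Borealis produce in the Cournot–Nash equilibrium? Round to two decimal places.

16.22

Borealis's profit: π_B = (296 - 1.5Q)q_B - (137q_B). Setting ∂π_B/∂q_B = 0: 159 - 3q_B - (3/2)(q_N) = 0.
Nimbus's profit: π_N = (296 - 1.5Q)q_N - (51q_N). Setting ∂π_N/∂q_N = 0: 245 - 3q_N - (3/2)(q_B) = 0.
Rearranging gives the reaction functions q_B = (159 - (3/2)q_N)/3 and q_N = (245 - (3/2)q_B)/3.
Substituting one into the other gives q_B = 146/9 and q_N = 662/9.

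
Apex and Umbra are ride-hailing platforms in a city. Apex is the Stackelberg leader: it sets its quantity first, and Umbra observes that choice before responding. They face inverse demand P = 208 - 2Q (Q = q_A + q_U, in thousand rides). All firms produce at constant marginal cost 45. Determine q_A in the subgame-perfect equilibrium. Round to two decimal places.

The follower Umbra best-responds to any q_A: π_U = (208 - 2Q)q_U - 45q_U.
Follower FOC: 163 - 2q_A - 4q_U = 0, so q_U(q_A) = (163 - 2q_A)/4.
The leader anticipates this reaction. Substituting into P = 208 - 2Q gives P = 253/2 - q_A, so π_A = (253/2 - q_A)q_A - 45q_A.
The leader's first-order condition 163/2 - 2q_A = 0 yields q_A = 163/4.
Then q_U = (163 - 2·(163/4))/4 = 163/8.

40.75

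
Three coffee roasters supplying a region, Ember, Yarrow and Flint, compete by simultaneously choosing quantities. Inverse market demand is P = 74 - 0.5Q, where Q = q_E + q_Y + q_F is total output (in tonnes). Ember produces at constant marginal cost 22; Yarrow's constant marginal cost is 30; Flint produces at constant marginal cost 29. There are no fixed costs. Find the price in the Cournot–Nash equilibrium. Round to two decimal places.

38.75

Ember's profit: π_E = (74 - 0.5Q)q_E - (22q_E). Setting ∂π_E/∂q_E = 0: 52 - q_E - (1/2)(q_Y + q_F) = 0.
Yarrow's first-order condition: 44 - q_Y - (1/2)(q_E + q_F) = 0.
Flint's profit: π_F = (74 - 0.5Q)q_F - (29q_F). Setting ∂π_F/∂q_F = 0: 45 - q_F - (1/2)(q_E + q_Y) = 0.
Summing all 3 equations gives 141 − 2Q = 0, hence Q = 141/2.
Back-substituting: q_E = (52 − 141/4)/(1/2) = 67/2, q_Y = (44 − 141/4)/(1/2) = 35/2, q_F = (45 − 141/4)/(1/2) = 39/2.
Total output Q = 141/2, so price P = 74 - (1/2)·(141/2) = 155/4.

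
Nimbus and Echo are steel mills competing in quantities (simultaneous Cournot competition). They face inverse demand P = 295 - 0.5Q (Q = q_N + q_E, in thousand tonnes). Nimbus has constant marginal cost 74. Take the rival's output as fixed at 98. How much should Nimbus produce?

172

With the rival's output fixed at 98, Nimbus's profit is π_N = (295 - (1/2)·98 - (1/2)q_N)q_N - (74q_N) = (246 - (1/2)q_N)q_N - (74q_N).
∂π_N/∂q_N = 172 - q_N = 0, so q_N = 172.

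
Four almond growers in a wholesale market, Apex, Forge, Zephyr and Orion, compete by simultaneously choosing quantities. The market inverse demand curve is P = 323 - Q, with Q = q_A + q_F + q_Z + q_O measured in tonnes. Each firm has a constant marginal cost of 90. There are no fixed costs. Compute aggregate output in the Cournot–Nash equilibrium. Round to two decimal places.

Each firm earns π_i = (323 - Q)q_i - 90q_i.
First-order condition (treating rivals' output as given): 233 - 2q_i - Σ_{j≠i} q_j = 0.
By symmetry each firm produces the same amount; substituting Σ_{j≠i} q_j = 3q_i yields q_i = 233/5.
Total output Q = 233/5 + 233/5 + 233/5 + 233/5 = 932/5.

186.40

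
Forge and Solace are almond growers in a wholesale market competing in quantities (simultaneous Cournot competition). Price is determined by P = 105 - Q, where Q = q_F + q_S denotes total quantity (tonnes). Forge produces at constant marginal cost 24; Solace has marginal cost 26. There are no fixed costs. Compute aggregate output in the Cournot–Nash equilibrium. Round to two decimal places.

53.33

Forge's profit: π_F = (105 - Q)q_F - (24q_F). Setting ∂π_F/∂q_F = 0: 81 - 2q_F - (q_S) = 0.
Solace's first-order condition: 79 - 2q_S - (q_F) = 0.
Best responses: q_F = (81 - q_S)/2, q_S = (79 - q_F)/2.
Substituting one into the other gives q_F = 83/3 and q_S = 77/3.
Total output Q = 83/3 + 77/3 = 160/3.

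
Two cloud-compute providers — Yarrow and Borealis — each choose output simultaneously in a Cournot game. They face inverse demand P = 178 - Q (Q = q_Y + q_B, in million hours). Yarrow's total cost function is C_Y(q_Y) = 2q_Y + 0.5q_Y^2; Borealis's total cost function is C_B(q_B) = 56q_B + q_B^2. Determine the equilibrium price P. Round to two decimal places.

107.82

Yarrow's profit: π_Y = (178 - Q)q_Y - (2q_Y + (1/2)q_Y²). Setting ∂π_Y/∂q_Y = 0: 176 - 3q_Y - (q_B) = 0.
Borealis's first-order condition: 122 - 4q_B - (q_Y) = 0.
So q_Y = (176 - q_B)/3 and q_B = (122 - q_Y)/4.
Solving the pair: q_Y = 582/11, q_B = 190/11.
Total output Q = 772/11, so price P = 178 - 772/11 = 1186/11.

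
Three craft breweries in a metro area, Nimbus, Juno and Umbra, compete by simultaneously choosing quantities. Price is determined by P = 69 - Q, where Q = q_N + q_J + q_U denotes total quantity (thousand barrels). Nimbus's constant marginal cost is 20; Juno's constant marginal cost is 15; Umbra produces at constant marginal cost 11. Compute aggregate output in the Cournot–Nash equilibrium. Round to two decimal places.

Nimbus's profit: π_N = (69 - Q)q_N - (20q_N). Setting ∂π_N/∂q_N = 0: 49 - 2q_N - (q_J + q_U) = 0.
Juno's first-order condition: 54 - 2q_J - (q_N + q_U) = 0.
Umbra's first-order condition: 58 - 2q_U - (q_N + q_J) = 0.
Adding the 3 conditions: 161 − 2Q − 2Q = 0, i.e. Q = 161/4.
Back-substituting: q_N = (49 − 161/4) = 35/4, q_J = (54 − 161/4) = 55/4, q_U = (58 − 161/4) = 71/4.
Total output Q = 35/4 + 55/4 + 71/4 = 161/4.

40.25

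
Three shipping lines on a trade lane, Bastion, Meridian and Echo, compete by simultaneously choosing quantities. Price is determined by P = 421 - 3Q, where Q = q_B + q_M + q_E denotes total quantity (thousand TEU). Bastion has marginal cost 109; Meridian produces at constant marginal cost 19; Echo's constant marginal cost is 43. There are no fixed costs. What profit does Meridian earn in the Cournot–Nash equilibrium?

Bastion's profit: π_B = (421 - 3Q)q_B - (109q_B). Setting ∂π_B/∂q_B = 0: 312 - 6q_B - 3(q_M + q_E) = 0.
Meridian's profit: π_M = (421 - 3Q)q_M - (19q_M). Setting ∂π_M/∂q_M = 0: 402 - 6q_M - 3(q_B + q_E) = 0.
Echo's profit: π_E = (421 - 3Q)q_E - (43q_E). Setting ∂π_E/∂q_E = 0: 378 - 6q_E - 3(q_B + q_M) = 0.
Adding the 3 first-order conditions: 1092 − 12Q = 0, so Q = 91.
Back-substituting: q_B = (312 − 273)/3 = 13, q_M = (402 − 273)/3 = 43, q_E = (378 − 273)/3 = 35.
Price P = 421 - 3·91 = 148.
Meridian's profit: (148 - 19)·43 = 5547.

5547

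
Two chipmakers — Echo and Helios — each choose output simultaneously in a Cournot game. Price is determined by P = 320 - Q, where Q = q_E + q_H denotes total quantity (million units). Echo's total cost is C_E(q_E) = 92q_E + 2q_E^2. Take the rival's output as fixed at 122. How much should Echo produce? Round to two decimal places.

17.67

With the rival's output fixed at 122, Echo's profit is π_E = (320 - 122 - q_E)q_E - (92q_E + 2q_E²) = (198 - q_E)q_E - (92q_E + 2q_E²).
∂π_E/∂q_E = 106 - 6q_E = 0, so q_E = 53/3.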